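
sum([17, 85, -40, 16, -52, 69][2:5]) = -76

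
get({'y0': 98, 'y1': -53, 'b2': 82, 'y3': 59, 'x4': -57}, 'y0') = 98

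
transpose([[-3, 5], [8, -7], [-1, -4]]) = [[-3, 8, -1], [5, -7, -4]]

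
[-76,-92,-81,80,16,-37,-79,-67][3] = 80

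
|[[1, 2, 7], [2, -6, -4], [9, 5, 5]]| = (1)*(1)*det([[-6, -4], [5, 5]]) + (-1)*(2)*det([[2, -4], [9, 5]]) + (1)*(7)*det([[2, -6], [9, 5]])
= -10 + -92 + 448
= 346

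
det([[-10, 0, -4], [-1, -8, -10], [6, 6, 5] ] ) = (1)*(-10)*det([[-8, -10], [6, 5]]) + (-1)*(0)*det([[-1, -10], [6, 5]]) + (1)*(-4)*det([[-1, -8], [6, 6]])
= -200 + 0 + -168
= -368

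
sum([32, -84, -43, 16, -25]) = -104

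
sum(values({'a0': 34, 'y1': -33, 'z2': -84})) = -83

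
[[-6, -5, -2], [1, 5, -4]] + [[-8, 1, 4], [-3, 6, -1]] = [[-14, -4, 2], [-2, 11, -5]]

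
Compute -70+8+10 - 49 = -101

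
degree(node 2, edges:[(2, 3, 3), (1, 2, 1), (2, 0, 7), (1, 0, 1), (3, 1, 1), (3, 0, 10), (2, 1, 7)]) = incident: (2,3), (1,2), (2,0), (2,1)
= 4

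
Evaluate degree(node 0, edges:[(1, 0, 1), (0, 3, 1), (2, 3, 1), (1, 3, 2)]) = 2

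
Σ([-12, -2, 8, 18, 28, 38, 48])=126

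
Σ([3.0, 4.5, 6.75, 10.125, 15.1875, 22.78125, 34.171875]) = 96.515625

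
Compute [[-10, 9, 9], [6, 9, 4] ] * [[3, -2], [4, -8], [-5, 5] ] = C[0][0] = (-10)*(3) + (9)*(4) + (9)*(-5) = -39
C[0][1] = (-10)*(-2) + (9)*(-8) + (9)*(5) = -7
C[1][0] = (6)*(3) + (9)*(4) + (4)*(-5) = 34
C[1][1] = (6)*(-2) + (9)*(-8) + (4)*(5) = -64
= [[-39, -7], [34, -64]]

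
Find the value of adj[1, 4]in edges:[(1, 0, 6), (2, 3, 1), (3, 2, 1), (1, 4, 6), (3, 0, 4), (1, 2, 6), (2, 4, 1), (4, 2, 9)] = 6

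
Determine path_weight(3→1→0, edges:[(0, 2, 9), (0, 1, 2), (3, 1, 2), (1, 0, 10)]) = w(3→1)=2 + w(1→0)=10
= 12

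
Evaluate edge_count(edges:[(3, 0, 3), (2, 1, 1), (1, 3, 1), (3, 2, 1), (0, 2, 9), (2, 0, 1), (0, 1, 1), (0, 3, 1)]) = 8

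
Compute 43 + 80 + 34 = 157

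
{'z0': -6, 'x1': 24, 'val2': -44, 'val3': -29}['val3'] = -29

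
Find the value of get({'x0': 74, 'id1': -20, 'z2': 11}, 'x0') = 74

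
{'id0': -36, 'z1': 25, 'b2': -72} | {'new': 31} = {'id0': -36, 'z1': 25, 'b2': -72, 'new': 31}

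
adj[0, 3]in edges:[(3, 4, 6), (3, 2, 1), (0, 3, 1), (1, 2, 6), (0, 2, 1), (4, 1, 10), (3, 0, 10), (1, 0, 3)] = 1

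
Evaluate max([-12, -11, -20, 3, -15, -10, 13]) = 13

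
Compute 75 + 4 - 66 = 13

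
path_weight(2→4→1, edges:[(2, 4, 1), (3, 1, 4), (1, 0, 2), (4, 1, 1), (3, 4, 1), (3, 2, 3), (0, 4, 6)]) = w(2→4)=1 + w(4→1)=1
= 2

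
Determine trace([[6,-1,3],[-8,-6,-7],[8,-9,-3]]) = diagonal: 6 + (-6) + (-3)
= -3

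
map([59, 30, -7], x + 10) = 59+10=69, 30+10=40, -7+10=3
= [69, 40, 3]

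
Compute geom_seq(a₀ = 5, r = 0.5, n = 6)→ [5.0, 2.5, 1.25, 0.625, 0.3125, 0.15625]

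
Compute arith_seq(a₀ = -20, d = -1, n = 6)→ [-20, -21, -22, -23, -24, -25]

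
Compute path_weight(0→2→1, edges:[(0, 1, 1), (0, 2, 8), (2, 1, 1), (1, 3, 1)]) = w(0→2)=8 + w(2→1)=1
= 9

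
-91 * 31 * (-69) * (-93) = -18102357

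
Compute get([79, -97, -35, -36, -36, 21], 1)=-97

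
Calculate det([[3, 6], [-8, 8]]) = (3)*(8) - (6)*(-8)
= 72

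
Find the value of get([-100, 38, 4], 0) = -100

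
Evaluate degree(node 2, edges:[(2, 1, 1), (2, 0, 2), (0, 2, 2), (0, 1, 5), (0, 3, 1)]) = incident: (2,1), (2,0), (0,2)
= 3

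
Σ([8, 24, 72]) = 104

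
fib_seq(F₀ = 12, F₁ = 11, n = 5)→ [12, 11, 23, 34, 57]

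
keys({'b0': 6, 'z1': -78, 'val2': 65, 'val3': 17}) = ['b0', 'z1', 'val2', 'val3']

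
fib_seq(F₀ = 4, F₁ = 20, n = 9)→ [4, 20, 24, 44, 68, 112, 180, 292, 472]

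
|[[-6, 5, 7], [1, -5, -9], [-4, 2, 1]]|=(1)*(-6)*det([[-5, -9], [2, 1]]) + (-1)*(5)*det([[1, -9], [-4, 1]]) + (1)*(7)*det([[1, -5], [-4, 2]])
= -78 + 175 + -126
= -29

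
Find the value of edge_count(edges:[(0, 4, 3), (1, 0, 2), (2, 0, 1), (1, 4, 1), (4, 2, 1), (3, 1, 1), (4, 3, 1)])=7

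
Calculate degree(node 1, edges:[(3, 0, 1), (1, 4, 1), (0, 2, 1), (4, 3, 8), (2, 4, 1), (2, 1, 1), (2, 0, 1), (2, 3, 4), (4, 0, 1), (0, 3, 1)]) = incident: (1,4), (2,1)
= 2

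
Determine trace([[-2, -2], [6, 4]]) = diagonal: (-2) + 4
= 2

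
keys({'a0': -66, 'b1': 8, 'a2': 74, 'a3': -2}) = ['a0', 'b1', 'a2', 'a3']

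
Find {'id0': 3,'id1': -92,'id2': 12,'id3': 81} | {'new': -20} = {'id0': 3, 'id1': -92, 'id2': 12, 'id3': 81, 'new': -20}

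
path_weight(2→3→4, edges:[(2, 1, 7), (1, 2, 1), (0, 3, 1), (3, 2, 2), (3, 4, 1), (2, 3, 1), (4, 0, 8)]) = 2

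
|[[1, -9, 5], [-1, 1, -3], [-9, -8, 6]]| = (1)*(1)*det([[1, -3], [-8, 6]]) + (-1)*(-9)*det([[-1, -3], [-9, 6]]) + (1)*(5)*det([[-1, 1], [-9, -8]])
= -18 + -297 + 85
= -230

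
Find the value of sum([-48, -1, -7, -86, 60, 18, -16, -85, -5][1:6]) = -16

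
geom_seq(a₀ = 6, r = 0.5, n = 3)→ [6.0, 3.0, 1.5]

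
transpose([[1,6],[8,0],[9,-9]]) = [[1, 8, 9], [6, 0, -9]]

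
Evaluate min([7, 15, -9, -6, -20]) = -20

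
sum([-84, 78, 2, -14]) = -18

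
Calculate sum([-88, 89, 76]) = 77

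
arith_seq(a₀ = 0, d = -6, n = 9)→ a_0 = 0 + 0*-6 = 0
a_1 = 0 + 1*-6 = -6
a_2 = 0 + 2*-6 = -12
...
= [0, -6, -12, -18, -24, -30, -36, -42, -48]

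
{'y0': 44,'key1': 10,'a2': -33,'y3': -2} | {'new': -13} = {'y0': 44, 'key1': 10, 'a2': -33, 'y3': -2, 'new': -13}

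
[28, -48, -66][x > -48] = keep x where x > -48: 28✓, -48✗, -66✗
= [28]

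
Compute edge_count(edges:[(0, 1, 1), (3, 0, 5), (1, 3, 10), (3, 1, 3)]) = 4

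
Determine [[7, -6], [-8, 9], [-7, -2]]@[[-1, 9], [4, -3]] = C[0][0] = (7)*(-1) + (-6)*(4) = -31
C[0][1] = (7)*(9) + (-6)*(-3) = 81
C[1][0] = (-8)*(-1) + (9)*(4) = 44
C[1][1] = (-8)*(9) + (9)*(-3) = -99
C[2][0] = (-7)*(-1) + (-2)*(4) = -1
C[2][1] = (-7)*(9) + (-2)*(-3) = -57
= [[-31, 81], [44, -99], [-1, -57]]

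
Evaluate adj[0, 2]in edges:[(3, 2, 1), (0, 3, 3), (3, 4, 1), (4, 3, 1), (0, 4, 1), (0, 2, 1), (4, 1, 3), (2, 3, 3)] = 1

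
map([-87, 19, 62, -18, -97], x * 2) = -87*2=-174, 19*2=38, 62*2=124, -18*2=-36, -97*2=-194
= [-174, 38, 124, -36, -194]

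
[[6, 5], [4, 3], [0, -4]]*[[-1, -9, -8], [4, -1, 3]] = [[14, -59, -33], [8, -39, -23], [-16, 4, -12]]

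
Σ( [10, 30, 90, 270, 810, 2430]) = 10 + 30 + 90 + 270 + 810 + 2430
= 3640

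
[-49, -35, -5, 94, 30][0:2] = [-49, -35]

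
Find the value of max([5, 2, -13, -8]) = 5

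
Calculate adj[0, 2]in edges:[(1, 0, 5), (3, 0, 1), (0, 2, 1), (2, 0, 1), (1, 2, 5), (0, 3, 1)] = 1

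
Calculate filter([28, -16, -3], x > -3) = keep x where x > -3: 28✓, -16✗, -3✗
= [28]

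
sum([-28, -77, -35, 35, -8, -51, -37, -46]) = (-28) + (-77) + (-35) + 35 + (-8) + (-51) + (-37) + (-46)
= -247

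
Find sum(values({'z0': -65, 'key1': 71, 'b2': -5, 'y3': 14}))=(-65) + 71 + (-5) + 14
= 15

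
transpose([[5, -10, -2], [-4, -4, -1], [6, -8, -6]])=[[5, -4, 6], [-10, -4, -8], [-2, -1, -6]]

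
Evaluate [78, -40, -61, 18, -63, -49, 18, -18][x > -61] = keep x where x > -61: 78✓, -40✓, -61✗, 18✓, -63✗, -49✓, 18✓, -18✓
= [78, -40, 18, -49, 18, -18]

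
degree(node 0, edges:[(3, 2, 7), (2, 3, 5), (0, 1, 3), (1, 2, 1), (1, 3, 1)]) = incident: (0,1)
= 1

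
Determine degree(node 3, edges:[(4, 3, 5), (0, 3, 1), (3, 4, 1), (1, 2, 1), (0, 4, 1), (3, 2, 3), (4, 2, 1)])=incident: (4,3), (0,3), (3,4), (3,2)
= 4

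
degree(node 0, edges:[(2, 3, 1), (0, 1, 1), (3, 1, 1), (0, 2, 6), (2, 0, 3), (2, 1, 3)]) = incident: (0,1), (0,2), (2,0)
= 3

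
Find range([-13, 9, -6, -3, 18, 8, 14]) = 31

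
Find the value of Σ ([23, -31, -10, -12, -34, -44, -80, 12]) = -176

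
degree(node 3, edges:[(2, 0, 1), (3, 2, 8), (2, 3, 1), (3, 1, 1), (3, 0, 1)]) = 4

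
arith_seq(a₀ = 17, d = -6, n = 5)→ a_0 = 17 + 0*-6 = 17
a_1 = 17 + 1*-6 = 11
a_2 = 17 + 2*-6 = 5
...
= [17, 11, 5, -1, -7]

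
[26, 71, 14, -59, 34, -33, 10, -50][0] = 26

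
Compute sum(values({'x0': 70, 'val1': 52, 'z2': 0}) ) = 122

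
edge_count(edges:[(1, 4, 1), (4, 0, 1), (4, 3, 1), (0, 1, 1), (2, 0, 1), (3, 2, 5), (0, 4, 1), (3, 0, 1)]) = 8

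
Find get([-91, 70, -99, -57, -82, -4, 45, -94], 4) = -82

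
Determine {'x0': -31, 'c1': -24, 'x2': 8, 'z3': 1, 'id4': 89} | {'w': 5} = {'x0': -31, 'c1': -24, 'x2': 8, 'z3': 1, 'id4': 89, 'w': 5}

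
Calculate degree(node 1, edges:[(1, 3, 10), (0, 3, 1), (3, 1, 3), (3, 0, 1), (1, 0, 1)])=incident: (1,3), (3,1), (1,0)
= 3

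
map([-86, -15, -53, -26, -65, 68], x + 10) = [-76, -5, -43, -16, -55, 78]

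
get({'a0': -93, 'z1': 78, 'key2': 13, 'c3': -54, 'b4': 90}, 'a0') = -93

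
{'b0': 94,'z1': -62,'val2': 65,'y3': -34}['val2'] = 65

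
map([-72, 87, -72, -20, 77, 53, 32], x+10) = -72+10=-62, 87+10=97, -72+10=-62, -20+10=-10, 77+10=87, 53+10=63, 32+10=42
= [-62, 97, -62, -10, 87, 63, 42]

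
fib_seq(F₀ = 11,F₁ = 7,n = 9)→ F_2 = F_1 + F_0 = 18
F_3 = F_2 + F_1 = 25
F_4 = F_3 + F_2 = 43
...
= [11, 7, 18, 25, 43, 68, 111, 179, 290]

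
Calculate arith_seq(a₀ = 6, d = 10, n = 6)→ a_0 = 6 + 0*10 = 6
a_1 = 6 + 1*10 = 16
a_2 = 6 + 2*10 = 26
...
= [6, 16, 26, 36, 46, 56]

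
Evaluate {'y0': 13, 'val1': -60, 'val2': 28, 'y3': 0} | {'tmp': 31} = {'y0': 13, 'val1': -60, 'val2': 28, 'y3': 0, 'tmp': 31}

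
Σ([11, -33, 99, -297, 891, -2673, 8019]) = 11 + -33 + 99 + -297 + 891 + -2673 + 8019
= 6017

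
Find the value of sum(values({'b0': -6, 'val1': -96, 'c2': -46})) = -148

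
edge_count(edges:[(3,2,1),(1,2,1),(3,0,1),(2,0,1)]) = 4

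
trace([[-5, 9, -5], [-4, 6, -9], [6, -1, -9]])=-8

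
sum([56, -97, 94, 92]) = 56 + (-97) + 94 + 92
= 145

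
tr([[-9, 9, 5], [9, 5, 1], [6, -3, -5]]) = -9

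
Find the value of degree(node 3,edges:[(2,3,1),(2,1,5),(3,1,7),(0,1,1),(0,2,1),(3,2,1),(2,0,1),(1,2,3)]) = 3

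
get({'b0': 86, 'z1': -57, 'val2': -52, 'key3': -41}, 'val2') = -52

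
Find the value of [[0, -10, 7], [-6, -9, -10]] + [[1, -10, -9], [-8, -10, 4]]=[[1, -20, -2], [-14, -19, -6]]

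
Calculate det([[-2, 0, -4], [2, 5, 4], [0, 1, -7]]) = (1)*(-2)*det([[5, 4], [1, -7]]) + (-1)*(0)*det([[2, 4], [0, -7]]) + (1)*(-4)*det([[2, 5], [0, 1]])
= 78 + 0 + -8
= 70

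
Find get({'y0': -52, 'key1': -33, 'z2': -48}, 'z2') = -48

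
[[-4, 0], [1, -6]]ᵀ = [[-4, 1], [0, -6]]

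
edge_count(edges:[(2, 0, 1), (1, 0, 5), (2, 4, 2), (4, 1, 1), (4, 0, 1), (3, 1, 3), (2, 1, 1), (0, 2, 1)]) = 8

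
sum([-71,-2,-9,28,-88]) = (-71) + (-2) + (-9) + 28 + (-88)
= -142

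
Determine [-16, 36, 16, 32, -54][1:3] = [36, 16]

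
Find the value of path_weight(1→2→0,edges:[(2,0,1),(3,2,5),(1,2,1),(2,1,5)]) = 2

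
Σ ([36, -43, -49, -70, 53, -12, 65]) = 36 + (-43) + (-49) + (-70) + 53 + (-12) + 65
= -20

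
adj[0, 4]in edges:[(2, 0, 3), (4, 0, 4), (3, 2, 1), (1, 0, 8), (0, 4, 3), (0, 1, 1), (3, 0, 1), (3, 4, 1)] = 3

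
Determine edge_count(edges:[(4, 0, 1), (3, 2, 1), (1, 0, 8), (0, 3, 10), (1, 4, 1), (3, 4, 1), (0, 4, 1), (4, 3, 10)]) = 8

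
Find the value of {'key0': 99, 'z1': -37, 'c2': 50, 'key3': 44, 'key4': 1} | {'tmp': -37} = {'key0': 99, 'z1': -37, 'c2': 50, 'key3': 44, 'key4': 1, 'tmp': -37}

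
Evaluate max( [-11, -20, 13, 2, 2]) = 13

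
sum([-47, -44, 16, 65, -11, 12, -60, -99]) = (-47) + (-44) + 16 + 65 + (-11) + 12 + (-60) + (-99)
= -168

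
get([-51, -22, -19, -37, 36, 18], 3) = -37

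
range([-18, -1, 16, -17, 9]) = 34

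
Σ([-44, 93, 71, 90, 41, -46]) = (-44) + 93 + 71 + 90 + 41 + (-46)
= 205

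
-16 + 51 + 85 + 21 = 141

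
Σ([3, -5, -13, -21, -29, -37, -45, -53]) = -200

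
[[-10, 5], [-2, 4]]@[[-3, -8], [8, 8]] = C[0][0] = (-10)*(-3) + (5)*(8) = 70
C[0][1] = (-10)*(-8) + (5)*(8) = 120
C[1][0] = (-2)*(-3) + (4)*(8) = 38
C[1][1] = (-2)*(-8) + (4)*(8) = 48
= [[70, 120], [38, 48]]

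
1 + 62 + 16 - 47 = 32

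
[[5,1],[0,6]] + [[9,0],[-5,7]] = [[14, 1], [-5, 13]]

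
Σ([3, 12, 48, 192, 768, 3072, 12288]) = 16383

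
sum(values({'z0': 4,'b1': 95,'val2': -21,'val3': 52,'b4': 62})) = 192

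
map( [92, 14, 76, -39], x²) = [8464, 196, 5776, 1521]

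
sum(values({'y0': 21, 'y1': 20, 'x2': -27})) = 14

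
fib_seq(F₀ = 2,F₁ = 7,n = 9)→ F_2 = F_1 + F_0 = 9
F_3 = F_2 + F_1 = 16
F_4 = F_3 + F_2 = 25
...
= [2, 7, 9, 16, 25, 41, 66, 107, 173]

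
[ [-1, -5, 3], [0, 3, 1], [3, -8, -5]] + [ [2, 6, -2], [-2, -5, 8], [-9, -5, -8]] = [[1, 1, 1], [-2, -2, 9], [-6, -13, -13]]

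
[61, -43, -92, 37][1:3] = [-43, -92]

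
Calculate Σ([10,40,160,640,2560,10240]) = 10 + 40 + 160 + 640 + 2560 + 10240
= 13650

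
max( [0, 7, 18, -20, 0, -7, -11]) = 18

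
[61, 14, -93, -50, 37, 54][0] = 61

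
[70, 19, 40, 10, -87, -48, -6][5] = -48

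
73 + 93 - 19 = 147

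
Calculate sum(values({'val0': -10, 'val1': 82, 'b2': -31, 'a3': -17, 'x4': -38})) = -14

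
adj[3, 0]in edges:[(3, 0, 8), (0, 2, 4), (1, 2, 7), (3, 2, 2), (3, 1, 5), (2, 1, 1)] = 8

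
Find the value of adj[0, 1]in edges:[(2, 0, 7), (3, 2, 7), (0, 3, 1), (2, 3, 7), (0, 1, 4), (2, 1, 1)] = 4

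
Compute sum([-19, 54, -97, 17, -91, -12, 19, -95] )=(-19) + 54 + (-97) + 17 + (-91) + (-12) + 19 + (-95)
= -224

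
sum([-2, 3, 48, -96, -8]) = -55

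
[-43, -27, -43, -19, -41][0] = -43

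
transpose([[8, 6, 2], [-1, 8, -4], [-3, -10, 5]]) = [[8, -1, -3], [6, 8, -10], [2, -4, 5]]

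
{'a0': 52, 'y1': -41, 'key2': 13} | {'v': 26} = {'a0': 52, 'y1': -41, 'key2': 13, 'v': 26}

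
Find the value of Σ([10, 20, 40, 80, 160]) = 310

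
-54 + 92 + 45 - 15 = 68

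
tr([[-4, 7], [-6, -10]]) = -14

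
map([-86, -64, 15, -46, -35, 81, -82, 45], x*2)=-86*2=-172, -64*2=-128, 15*2=30, -46*2=-92, -35*2=-70, 81*2=162, -82*2=-164, 45*2=90
= [-172, -128, 30, -92, -70, 162, -164, 90]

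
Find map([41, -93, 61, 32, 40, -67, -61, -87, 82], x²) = (41)²=1681, (-93)²=8649, (61)²=3721, (32)²=1024, (40)²=1600, (-67)²=4489, (-61)²=3721, (-87)²=7569, (82)²=6724
= [1681, 8649, 3721, 1024, 1600, 4489, 3721, 7569, 6724]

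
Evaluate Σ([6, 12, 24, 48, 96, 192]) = 378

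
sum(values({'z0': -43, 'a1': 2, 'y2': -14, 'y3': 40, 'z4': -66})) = -81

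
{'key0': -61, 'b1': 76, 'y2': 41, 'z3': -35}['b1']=76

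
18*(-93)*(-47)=78678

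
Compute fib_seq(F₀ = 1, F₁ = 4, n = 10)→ [1, 4, 5, 9, 14, 23, 37, 60, 97, 157]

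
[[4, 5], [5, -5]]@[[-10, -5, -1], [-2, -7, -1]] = C[0][0] = (4)*(-10) + (5)*(-2) = -50
C[0][1] = (4)*(-5) + (5)*(-7) = -55
C[0][2] = (4)*(-1) + (5)*(-1) = -9
C[1][0] = (5)*(-10) + (-5)*(-2) = -40
C[1][1] = (5)*(-5) + (-5)*(-7) = 10
C[1][2] = (5)*(-1) + (-5)*(-1) = 0
= [[-50, -55, -9], [-40, 10, 0]]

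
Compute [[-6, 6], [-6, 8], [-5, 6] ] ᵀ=[[-6, -6, -5], [6, 8, 6]]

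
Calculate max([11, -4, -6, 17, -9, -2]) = 17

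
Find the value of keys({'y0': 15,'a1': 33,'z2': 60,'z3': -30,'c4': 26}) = ['y0', 'a1', 'z2', 'z3', 'c4']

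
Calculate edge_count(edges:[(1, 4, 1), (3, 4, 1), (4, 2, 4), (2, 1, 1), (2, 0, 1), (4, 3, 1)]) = 6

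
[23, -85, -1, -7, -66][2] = -1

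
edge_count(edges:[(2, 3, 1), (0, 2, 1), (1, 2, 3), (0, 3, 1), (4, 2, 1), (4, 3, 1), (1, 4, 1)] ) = 7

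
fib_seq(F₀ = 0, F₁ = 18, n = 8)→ F_2 = F_1 + F_0 = 18
F_3 = F_2 + F_1 = 36
F_4 = F_3 + F_2 = 54
...
= [0, 18, 18, 36, 54, 90, 144, 234]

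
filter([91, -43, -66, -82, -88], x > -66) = keep x where x > -66: 91✓, -43✓, -66✗, -82✗, -88✗
= [91, -43]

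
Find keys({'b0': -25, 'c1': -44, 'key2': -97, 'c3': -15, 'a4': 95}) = ['b0', 'c1', 'key2', 'c3', 'a4']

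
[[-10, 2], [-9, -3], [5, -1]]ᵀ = [[-10, -9, 5], [2, -3, -1]]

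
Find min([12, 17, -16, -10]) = -16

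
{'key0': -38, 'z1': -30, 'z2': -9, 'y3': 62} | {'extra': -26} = {'key0': -38, 'z1': -30, 'z2': -9, 'y3': 62, 'extra': -26}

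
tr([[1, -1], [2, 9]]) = 10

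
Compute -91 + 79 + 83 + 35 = 106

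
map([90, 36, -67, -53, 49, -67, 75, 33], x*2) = 90*2=180, 36*2=72, -67*2=-134, -53*2=-106, 49*2=98, -67*2=-134, 75*2=150, 33*2=66
= [180, 72, -134, -106, 98, -134, 150, 66]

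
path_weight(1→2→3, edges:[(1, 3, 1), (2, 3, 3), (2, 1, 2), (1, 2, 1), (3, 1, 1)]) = w(1→2)=1 + w(2→3)=3
= 4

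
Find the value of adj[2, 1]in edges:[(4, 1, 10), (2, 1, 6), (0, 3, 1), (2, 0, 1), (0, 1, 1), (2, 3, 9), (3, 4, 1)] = 6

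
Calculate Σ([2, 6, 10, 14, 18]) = 50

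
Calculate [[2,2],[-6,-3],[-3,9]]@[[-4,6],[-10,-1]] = [[-28, 10], [54, -33], [-78, -27]]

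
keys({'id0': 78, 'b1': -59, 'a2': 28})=['id0', 'b1', 'a2']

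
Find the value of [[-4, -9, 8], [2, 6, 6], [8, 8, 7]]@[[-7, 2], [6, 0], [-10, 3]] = C[0][0] = (-4)*(-7) + (-9)*(6) + (8)*(-10) = -106
C[0][1] = (-4)*(2) + (-9)*(0) + (8)*(3) = 16
C[1][0] = (2)*(-7) + (6)*(6) + (6)*(-10) = -38
C[1][1] = (2)*(2) + (6)*(0) + (6)*(3) = 22
C[2][0] = (8)*(-7) + (8)*(6) + (7)*(-10) = -78
C[2][1] = (8)*(2) + (8)*(0) + (7)*(3) = 37
= [[-106, 16], [-38, 22], [-78, 37]]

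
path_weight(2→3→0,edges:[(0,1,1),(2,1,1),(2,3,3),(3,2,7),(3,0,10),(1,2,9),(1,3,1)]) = w(2→3)=3 + w(3→0)=10
= 13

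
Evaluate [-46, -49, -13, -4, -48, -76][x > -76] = [-46, -49, -13, -4, -48]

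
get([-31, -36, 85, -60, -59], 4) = -59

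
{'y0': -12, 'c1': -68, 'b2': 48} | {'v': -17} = {'y0': -12, 'c1': -68, 'b2': 48, 'v': -17}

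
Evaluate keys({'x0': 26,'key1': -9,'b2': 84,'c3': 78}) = ['x0', 'key1', 'b2', 'c3']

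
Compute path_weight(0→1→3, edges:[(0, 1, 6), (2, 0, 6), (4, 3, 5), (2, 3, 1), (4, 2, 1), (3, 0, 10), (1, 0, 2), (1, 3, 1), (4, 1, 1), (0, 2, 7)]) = w(0→1)=6 + w(1→3)=1
= 7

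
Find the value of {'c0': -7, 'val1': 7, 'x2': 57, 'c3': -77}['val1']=7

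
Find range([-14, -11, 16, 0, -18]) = 34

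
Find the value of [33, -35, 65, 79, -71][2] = 65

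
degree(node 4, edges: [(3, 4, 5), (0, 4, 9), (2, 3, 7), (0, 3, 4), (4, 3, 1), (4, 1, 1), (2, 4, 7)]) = incident: (3,4), (0,4), (4,3), (4,1), (2,4)
= 5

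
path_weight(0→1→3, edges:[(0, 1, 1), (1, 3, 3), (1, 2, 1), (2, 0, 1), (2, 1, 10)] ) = 4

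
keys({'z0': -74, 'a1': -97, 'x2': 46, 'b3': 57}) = ['z0', 'a1', 'x2', 'b3']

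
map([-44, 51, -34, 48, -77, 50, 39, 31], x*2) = -44*2=-88, 51*2=102, -34*2=-68, 48*2=96, -77*2=-154, 50*2=100, 39*2=78, 31*2=62
= [-88, 102, -68, 96, -154, 100, 78, 62]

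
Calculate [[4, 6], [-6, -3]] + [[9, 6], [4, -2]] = [[13, 12], [-2, -5]]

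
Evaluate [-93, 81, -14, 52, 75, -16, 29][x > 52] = [81, 75]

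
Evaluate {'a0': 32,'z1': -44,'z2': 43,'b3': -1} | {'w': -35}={'a0': 32, 'z1': -44, 'z2': 43, 'b3': -1, 'w': -35}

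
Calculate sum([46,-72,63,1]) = 46 + (-72) + 63 + 1
= 38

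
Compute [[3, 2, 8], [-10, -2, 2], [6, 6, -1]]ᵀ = [[3, -10, 6], [2, -2, 6], [8, 2, -1]]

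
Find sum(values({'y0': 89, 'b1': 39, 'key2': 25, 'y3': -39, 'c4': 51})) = 165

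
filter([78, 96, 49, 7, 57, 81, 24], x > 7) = keep x where x > 7: 78✓, 96✓, 49✓, 7✗, 57✓, 81✓, 24✓
= [78, 96, 49, 57, 81, 24]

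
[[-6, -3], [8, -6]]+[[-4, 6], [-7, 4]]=[[-10, 3], [1, -2]]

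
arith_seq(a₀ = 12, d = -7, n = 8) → a_0 = 12 + 0*-7 = 12
a_1 = 12 + 1*-7 = 5
a_2 = 12 + 2*-7 = -2
...
= [12, 5, -2, -9, -16, -23, -30, -37]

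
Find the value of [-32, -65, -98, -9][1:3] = [-65, -98]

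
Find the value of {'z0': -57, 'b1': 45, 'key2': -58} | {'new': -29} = {'z0': -57, 'b1': 45, 'key2': -58, 'new': -29}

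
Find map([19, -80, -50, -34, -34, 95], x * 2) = [38, -160, -100, -68, -68, 190]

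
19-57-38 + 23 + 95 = 42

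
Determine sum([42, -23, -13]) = 6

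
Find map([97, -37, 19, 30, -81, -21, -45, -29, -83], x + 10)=97+10=107, -37+10=-27, 19+10=29, 30+10=40, -81+10=-71, -21+10=-11, -45+10=-35, -29+10=-19, -83+10=-73
= [107, -27, 29, 40, -71, -11, -35, -19, -73]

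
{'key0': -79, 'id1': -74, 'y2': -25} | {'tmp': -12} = {'key0': -79, 'id1': -74, 'y2': -25, 'tmp': -12}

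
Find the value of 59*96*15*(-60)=-5097600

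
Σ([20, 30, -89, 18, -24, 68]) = 23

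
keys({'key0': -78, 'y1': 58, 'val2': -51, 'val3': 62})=['key0', 'y1', 'val2', 'val3']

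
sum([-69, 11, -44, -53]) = -155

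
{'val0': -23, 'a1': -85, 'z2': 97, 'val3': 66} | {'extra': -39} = {'val0': -23, 'a1': -85, 'z2': 97, 'val3': 66, 'extra': -39}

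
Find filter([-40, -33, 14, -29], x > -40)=keep x where x > -40: -40✗, -33✓, 14✓, -29✓
= [-33, 14, -29]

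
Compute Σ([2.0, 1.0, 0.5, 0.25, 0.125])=2.0 + 1.0 + 0.5 + 0.25 + 0.125
= 3.875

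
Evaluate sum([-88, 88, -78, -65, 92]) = (-88) + 88 + (-78) + (-65) + 92
= -51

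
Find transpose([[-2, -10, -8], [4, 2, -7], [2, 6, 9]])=[[-2, 4, 2], [-10, 2, 6], [-8, -7, 9]]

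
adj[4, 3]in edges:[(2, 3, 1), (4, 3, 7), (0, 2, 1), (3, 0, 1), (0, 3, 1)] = 7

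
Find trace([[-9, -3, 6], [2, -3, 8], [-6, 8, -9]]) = diagonal: (-9) + (-3) + (-9)
= -21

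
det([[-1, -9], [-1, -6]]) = -3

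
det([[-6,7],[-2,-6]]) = (-6)*(-6) - (7)*(-2)
= 50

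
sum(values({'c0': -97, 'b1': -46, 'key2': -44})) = -187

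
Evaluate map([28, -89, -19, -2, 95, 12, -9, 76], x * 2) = 28*2=56, -89*2=-178, -19*2=-38, -2*2=-4, 95*2=190, 12*2=24, -9*2=-18, 76*2=152
= [56, -178, -38, -4, 190, 24, -18, 152]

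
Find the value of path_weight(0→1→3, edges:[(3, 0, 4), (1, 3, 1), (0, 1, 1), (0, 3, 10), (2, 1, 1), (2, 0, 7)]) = 2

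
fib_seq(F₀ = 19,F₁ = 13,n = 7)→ [19, 13, 32, 45, 77, 122, 199]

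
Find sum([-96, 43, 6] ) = (-96) + 43 + 6
= -47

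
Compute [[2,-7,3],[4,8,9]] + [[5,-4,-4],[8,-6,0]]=[[7, -11, -1], [12, 2, 9]]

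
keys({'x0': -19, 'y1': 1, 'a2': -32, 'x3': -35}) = ['x0', 'y1', 'a2', 'x3']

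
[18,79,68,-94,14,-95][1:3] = [79, 68]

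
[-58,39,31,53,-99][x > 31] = [39, 53]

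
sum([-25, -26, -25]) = (-25) + (-26) + (-25)
= -76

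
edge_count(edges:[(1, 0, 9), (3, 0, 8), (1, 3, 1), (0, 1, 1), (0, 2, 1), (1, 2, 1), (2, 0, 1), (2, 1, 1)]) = 8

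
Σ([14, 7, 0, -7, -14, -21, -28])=14 + 7 + 0 + (-7) + (-14) + (-21) + (-28)
= -49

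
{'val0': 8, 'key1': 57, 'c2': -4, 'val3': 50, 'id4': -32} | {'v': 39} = {'val0': 8, 'key1': 57, 'c2': -4, 'val3': 50, 'id4': -32, 'v': 39}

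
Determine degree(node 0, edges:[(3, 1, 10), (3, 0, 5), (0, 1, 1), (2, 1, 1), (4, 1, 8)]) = incident: (3,0), (0,1)
= 2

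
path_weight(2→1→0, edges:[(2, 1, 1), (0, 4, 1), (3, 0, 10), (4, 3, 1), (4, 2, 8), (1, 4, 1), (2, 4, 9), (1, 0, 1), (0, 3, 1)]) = 2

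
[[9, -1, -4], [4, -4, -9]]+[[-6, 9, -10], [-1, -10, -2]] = [[3, 8, -14], [3, -14, -11]]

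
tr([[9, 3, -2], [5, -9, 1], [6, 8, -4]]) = -4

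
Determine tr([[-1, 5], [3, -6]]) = diagonal: (-1) + (-6)
= -7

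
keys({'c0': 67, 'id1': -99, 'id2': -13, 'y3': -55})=['c0', 'id1', 'id2', 'y3']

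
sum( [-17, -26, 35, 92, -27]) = 57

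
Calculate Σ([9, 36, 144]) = 189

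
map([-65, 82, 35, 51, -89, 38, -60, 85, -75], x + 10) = -65+10=-55, 82+10=92, 35+10=45, 51+10=61, -89+10=-79, 38+10=48, -60+10=-50, 85+10=95, -75+10=-65
= [-55, 92, 45, 61, -79, 48, -50, 95, -65]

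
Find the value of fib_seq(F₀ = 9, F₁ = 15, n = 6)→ [9, 15, 24, 39, 63, 102]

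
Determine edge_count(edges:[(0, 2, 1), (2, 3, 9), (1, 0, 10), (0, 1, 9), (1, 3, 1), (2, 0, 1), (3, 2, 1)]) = 7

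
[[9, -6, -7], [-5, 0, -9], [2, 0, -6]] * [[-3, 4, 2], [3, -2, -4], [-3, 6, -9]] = C[0][0] = (9)*(-3) + (-6)*(3) + (-7)*(-3) = -24
C[0][1] = (9)*(4) + (-6)*(-2) + (-7)*(6) = 6
C[0][2] = (9)*(2) + (-6)*(-4) + (-7)*(-9) = 105
C[1][0] = (-5)*(-3) + (0)*(3) + (-9)*(-3) = 42
C[1][1] = (-5)*(4) + (0)*(-2) + (-9)*(6) = -74
C[1][2] = (-5)*(2) + (0)*(-4) + (-9)*(-9) = 71
... (3 more cells)
= [[-24, 6, 105], [42, -74, 71], [12, -28, 58]]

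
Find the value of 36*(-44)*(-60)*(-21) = -1995840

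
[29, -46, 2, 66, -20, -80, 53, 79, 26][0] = 29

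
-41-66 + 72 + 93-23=35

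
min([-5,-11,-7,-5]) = -11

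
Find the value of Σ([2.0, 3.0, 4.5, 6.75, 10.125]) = 2.0 + 3.0 + 4.5 + 6.75 + 10.125
= 26.375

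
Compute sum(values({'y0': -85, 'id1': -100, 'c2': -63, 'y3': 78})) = -170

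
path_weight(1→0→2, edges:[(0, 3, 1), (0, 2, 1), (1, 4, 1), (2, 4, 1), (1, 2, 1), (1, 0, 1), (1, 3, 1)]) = w(1→0)=1 + w(0→2)=1
= 2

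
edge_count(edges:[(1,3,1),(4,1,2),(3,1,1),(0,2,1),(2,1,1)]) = 5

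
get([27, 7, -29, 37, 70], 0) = 27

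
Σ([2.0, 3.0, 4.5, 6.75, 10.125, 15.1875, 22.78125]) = 2.0 + 3.0 + 4.5 + 6.75 + 10.125 + 15.1875 + 22.78125
= 64.34375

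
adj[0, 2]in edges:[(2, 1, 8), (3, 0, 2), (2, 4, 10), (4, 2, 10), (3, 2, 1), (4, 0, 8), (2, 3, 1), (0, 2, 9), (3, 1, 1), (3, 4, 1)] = 9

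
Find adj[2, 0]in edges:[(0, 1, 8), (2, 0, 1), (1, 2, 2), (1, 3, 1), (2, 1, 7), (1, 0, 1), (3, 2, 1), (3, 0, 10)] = 1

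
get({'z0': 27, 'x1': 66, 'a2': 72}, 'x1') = 66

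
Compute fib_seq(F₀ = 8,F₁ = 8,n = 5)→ F_2 = F_1 + F_0 = 16
F_3 = F_2 + F_1 = 24
F_4 = F_3 + F_2 = 40
= [8, 8, 16, 24, 40]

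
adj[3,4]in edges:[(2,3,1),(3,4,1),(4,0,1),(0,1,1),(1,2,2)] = 1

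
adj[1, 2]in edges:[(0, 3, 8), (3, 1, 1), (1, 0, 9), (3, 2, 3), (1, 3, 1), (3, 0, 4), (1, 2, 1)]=1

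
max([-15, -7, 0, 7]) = 7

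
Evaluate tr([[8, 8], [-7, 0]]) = 8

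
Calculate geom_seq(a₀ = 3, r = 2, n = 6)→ [3, 6, 12, 24, 48, 96]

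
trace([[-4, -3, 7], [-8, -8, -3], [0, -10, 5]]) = -7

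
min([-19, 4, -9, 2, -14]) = -19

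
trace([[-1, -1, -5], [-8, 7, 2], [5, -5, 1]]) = 7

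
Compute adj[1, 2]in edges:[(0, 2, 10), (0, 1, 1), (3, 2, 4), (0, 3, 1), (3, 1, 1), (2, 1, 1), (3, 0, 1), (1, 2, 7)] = 7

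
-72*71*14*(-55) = 3936240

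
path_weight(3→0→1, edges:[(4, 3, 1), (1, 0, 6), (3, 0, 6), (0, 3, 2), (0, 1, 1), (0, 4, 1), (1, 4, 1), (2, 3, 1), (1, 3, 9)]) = w(3→0)=6 + w(0→1)=1
= 7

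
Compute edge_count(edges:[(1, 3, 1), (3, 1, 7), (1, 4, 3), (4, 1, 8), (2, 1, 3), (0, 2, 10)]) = 6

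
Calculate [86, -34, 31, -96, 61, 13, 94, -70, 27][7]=-70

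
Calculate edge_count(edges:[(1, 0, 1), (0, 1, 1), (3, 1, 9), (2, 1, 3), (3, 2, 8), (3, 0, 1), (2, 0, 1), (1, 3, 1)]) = 8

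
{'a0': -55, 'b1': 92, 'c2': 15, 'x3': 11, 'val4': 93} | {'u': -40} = {'a0': -55, 'b1': 92, 'c2': 15, 'x3': 11, 'val4': 93, 'u': -40}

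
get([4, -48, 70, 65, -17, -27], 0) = 4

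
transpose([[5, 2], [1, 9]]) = [[5, 1], [2, 9]]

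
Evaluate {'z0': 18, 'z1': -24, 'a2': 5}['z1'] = -24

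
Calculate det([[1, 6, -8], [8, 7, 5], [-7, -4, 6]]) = -572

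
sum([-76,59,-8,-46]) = (-76) + 59 + (-8) + (-46)
= -71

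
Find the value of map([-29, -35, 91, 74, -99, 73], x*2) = [-58, -70, 182, 148, -198, 146]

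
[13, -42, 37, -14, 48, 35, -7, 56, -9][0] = 13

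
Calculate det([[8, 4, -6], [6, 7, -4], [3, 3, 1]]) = (1)*(8)*det([[7, -4], [3, 1]]) + (-1)*(4)*det([[6, -4], [3, 1]]) + (1)*(-6)*det([[6, 7], [3, 3]])
= 152 + -72 + 18
= 98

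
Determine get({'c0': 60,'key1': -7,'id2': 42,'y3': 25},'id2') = 42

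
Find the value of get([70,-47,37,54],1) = -47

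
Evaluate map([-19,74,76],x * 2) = [-38, 148, 152]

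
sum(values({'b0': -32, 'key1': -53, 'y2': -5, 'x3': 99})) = (-32) + (-53) + (-5) + 99
= 9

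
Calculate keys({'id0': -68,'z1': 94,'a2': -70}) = ['id0', 'z1', 'a2']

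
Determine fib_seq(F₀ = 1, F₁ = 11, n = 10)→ F_2 = F_1 + F_0 = 12
F_3 = F_2 + F_1 = 23
F_4 = F_3 + F_2 = 35
...
= [1, 11, 12, 23, 35, 58, 93, 151, 244, 395]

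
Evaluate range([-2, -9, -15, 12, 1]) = 27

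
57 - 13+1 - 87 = -42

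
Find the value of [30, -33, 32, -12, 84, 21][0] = 30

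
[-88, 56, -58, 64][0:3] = [-88, 56, -58]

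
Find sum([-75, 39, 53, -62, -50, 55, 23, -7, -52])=(-75) + 39 + 53 + (-62) + (-50) + 55 + 23 + (-7) + (-52)
= -76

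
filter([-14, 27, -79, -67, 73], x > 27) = keep x where x > 27: -14✗, 27✗, -79✗, -67✗, 73✓
= [73]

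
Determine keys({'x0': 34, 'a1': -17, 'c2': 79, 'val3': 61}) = ['x0', 'a1', 'c2', 'val3']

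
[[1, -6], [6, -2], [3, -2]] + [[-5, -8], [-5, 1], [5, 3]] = [[-4, -14], [1, -1], [8, 1]]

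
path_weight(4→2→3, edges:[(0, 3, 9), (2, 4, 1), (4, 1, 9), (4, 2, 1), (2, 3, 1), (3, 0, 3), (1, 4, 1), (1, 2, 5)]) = w(4→2)=1 + w(2→3)=1
= 2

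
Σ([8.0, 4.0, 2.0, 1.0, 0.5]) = 15.5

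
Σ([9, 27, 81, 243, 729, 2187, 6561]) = 9837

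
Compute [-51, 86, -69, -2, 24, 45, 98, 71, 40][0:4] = [-51, 86, -69, -2]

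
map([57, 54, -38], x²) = (57)²=3249, (54)²=2916, (-38)²=1444
= [3249, 2916, 1444]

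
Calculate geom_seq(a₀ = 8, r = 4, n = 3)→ a_0 = 8*4^0 = 8
a_1 = 8*4^1 = 32
a_2 = 8*4^2 = 128
= [8, 32, 128]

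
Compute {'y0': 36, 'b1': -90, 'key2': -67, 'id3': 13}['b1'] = -90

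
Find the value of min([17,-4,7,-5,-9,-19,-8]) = -19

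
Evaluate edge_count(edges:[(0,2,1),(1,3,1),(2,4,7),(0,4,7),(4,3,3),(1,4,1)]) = 6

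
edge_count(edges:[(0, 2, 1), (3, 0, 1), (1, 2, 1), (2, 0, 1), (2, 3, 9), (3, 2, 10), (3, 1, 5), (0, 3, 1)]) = 8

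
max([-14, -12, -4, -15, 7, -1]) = 7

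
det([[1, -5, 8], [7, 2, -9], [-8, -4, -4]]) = (1)*(1)*det([[2, -9], [-4, -4]]) + (-1)*(-5)*det([[7, -9], [-8, -4]]) + (1)*(8)*det([[7, 2], [-8, -4]])
= -44 + -500 + -96
= -640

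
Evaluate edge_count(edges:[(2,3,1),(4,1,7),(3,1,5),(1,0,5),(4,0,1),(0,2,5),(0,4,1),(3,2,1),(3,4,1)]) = 9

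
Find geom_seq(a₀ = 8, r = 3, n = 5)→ [8, 24, 72, 216, 648]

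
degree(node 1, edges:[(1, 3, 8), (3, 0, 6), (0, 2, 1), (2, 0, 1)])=incident: (1,3)
= 1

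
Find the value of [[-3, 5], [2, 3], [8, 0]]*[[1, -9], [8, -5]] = C[0][0] = (-3)*(1) + (5)*(8) = 37
C[0][1] = (-3)*(-9) + (5)*(-5) = 2
C[1][0] = (2)*(1) + (3)*(8) = 26
C[1][1] = (2)*(-9) + (3)*(-5) = -33
C[2][0] = (8)*(1) + (0)*(8) = 8
C[2][1] = (8)*(-9) + (0)*(-5) = -72
= [[37, 2], [26, -33], [8, -72]]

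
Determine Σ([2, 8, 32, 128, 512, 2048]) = 2730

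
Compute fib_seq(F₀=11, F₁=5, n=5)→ F_2 = F_1 + F_0 = 16
F_3 = F_2 + F_1 = 21
F_4 = F_3 + F_2 = 37
= [11, 5, 16, 21, 37]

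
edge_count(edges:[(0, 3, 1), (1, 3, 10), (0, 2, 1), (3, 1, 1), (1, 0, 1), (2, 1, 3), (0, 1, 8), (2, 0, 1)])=8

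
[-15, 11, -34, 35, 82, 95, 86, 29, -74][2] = -34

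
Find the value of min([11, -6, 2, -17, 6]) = -17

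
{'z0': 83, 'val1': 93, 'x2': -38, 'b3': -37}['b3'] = -37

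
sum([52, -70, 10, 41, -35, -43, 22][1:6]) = -97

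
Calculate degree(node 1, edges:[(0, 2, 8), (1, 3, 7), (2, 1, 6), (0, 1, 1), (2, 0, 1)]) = 3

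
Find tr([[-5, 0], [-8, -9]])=diagonal: (-5) + (-9)
= -14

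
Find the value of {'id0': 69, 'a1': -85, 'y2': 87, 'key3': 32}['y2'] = 87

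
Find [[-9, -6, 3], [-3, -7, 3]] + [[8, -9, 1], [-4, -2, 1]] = [[-1, -15, 4], [-7, -9, 4]]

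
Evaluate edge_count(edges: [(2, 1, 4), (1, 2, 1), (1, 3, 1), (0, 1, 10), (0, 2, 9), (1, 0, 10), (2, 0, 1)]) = 7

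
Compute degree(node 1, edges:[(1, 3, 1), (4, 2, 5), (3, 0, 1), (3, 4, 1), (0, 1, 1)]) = 2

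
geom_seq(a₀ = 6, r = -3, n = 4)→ a_0 = 6*(-3)^0 = 6
a_1 = 6*(-3)^1 = -18
a_2 = 6*(-3)^2 = 54
...
= [6, -18, 54, -162]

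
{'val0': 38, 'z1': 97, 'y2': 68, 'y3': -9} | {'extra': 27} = {'val0': 38, 'z1': 97, 'y2': 68, 'y3': -9, 'extra': 27}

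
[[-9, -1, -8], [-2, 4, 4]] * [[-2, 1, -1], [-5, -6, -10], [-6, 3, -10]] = [[71, -27, 99], [-40, -14, -78]]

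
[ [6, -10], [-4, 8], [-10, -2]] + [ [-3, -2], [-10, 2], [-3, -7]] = [[3, -12], [-14, 10], [-13, -9]]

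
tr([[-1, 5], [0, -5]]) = diagonal: (-1) + (-5)
= -6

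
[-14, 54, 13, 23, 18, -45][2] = 13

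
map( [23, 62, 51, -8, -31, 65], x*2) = 23*2=46, 62*2=124, 51*2=102, -8*2=-16, -31*2=-62, 65*2=130
= [46, 124, 102, -16, -62, 130]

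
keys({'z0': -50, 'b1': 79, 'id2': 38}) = ['z0', 'b1', 'id2']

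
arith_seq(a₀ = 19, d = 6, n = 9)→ [19, 25, 31, 37, 43, 49, 55, 61, 67]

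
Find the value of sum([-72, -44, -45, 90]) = -71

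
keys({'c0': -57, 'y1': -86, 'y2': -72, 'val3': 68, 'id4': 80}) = ['c0', 'y1', 'y2', 'val3', 'id4']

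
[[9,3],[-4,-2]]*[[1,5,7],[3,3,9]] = C[0][0] = (9)*(1) + (3)*(3) = 18
C[0][1] = (9)*(5) + (3)*(3) = 54
C[0][2] = (9)*(7) + (3)*(9) = 90
C[1][0] = (-4)*(1) + (-2)*(3) = -10
C[1][1] = (-4)*(5) + (-2)*(3) = -26
C[1][2] = (-4)*(7) + (-2)*(9) = -46
= [[18, 54, 90], [-10, -26, -46]]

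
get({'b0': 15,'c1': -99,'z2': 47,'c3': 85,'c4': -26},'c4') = -26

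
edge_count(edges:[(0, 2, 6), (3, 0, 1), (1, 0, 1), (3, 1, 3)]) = 4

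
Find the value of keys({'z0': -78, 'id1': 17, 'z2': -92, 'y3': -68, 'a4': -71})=['z0', 'id1', 'z2', 'y3', 'a4']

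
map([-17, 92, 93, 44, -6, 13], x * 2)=-17*2=-34, 92*2=184, 93*2=186, 44*2=88, -6*2=-12, 13*2=26
= [-34, 184, 186, 88, -12, 26]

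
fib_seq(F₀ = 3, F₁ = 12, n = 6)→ F_2 = F_1 + F_0 = 15
F_3 = F_2 + F_1 = 27
F_4 = F_3 + F_2 = 42
...
= [3, 12, 15, 27, 42, 69]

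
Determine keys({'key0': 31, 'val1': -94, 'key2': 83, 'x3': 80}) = ['key0', 'val1', 'key2', 'x3']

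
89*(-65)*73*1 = -422305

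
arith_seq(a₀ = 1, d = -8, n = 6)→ a_0 = 1 + 0*-8 = 1
a_1 = 1 + 1*-8 = -7
a_2 = 1 + 2*-8 = -15
...
= [1, -7, -15, -23, -31, -39]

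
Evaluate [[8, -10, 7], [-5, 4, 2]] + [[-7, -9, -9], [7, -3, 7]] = [[1, -19, -2], [2, 1, 9]]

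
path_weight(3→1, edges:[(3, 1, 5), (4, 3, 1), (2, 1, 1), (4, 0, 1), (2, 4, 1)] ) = w(3→1)=5
= 5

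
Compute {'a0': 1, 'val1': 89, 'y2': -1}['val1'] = 89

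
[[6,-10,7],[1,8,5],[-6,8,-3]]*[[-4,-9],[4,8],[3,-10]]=C[0][0] = (6)*(-4) + (-10)*(4) + (7)*(3) = -43
C[0][1] = (6)*(-9) + (-10)*(8) + (7)*(-10) = -204
C[1][0] = (1)*(-4) + (8)*(4) + (5)*(3) = 43
C[1][1] = (1)*(-9) + (8)*(8) + (5)*(-10) = 5
C[2][0] = (-6)*(-4) + (8)*(4) + (-3)*(3) = 47
C[2][1] = (-6)*(-9) + (8)*(8) + (-3)*(-10) = 148
= [[-43, -204], [43, 5], [47, 148]]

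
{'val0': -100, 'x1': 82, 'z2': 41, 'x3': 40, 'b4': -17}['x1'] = 82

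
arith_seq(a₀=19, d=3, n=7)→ a_0 = 19 + 0*3 = 19
a_1 = 19 + 1*3 = 22
a_2 = 19 + 2*3 = 25
...
= [19, 22, 25, 28, 31, 34, 37]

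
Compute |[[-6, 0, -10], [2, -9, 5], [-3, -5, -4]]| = 4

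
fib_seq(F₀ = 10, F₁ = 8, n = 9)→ F_2 = F_1 + F_0 = 18
F_3 = F_2 + F_1 = 26
F_4 = F_3 + F_2 = 44
...
= [10, 8, 18, 26, 44, 70, 114, 184, 298]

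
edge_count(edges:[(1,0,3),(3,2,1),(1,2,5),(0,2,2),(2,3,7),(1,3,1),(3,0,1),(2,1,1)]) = 8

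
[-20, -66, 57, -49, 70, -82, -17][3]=-49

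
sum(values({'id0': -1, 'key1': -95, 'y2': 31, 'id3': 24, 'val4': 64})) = (-1) + (-95) + 31 + 24 + 64
= 23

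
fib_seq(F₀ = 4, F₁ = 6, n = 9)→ [4, 6, 10, 16, 26, 42, 68, 110, 178]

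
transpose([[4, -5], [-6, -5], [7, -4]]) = [[4, -6, 7], [-5, -5, -4]]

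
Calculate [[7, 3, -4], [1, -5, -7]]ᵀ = [[7, 1], [3, -5], [-4, -7]]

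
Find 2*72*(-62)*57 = -508896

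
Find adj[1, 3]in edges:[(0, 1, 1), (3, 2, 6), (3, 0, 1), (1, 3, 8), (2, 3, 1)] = 8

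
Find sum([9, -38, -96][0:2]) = -29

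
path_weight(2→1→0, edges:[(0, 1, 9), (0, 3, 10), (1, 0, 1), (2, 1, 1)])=w(2→1)=1 + w(1→0)=1
= 2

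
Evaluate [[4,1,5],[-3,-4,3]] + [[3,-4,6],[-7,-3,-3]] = [[7, -3, 11], [-10, -7, 0]]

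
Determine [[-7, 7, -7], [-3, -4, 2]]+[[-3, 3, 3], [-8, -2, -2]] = [[-10, 10, -4], [-11, -6, 0]]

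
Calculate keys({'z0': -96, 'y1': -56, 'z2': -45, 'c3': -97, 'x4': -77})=['z0', 'y1', 'z2', 'c3', 'x4']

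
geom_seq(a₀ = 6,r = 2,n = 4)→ a_0 = 6*2^0 = 6
a_1 = 6*2^1 = 12
a_2 = 6*2^2 = 24
...
= [6, 12, 24, 48]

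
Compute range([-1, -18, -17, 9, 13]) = 31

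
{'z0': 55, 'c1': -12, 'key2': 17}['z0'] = 55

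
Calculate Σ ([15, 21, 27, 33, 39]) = 15 + 21 + 27 + 33 + 39
= 135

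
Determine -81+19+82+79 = 99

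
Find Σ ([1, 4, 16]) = 1 + 4 + 16
= 21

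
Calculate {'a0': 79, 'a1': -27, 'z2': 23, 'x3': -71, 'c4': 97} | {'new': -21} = {'a0': 79, 'a1': -27, 'z2': 23, 'x3': -71, 'c4': 97, 'new': -21}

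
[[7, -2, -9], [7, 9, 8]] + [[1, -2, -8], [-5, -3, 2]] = [[8, -4, -17], [2, 6, 10]]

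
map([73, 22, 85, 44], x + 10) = 73+10=83, 22+10=32, 85+10=95, 44+10=54
= [83, 32, 95, 54]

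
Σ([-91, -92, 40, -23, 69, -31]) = (-91) + (-92) + 40 + (-23) + 69 + (-31)
= -128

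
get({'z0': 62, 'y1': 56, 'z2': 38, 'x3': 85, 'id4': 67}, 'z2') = 38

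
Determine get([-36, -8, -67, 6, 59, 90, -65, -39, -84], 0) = -36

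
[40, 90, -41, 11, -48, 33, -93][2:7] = [-41, 11, -48, 33, -93]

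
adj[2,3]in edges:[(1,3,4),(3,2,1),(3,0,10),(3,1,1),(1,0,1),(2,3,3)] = 3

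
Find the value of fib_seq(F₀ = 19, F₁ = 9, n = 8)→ [19, 9, 28, 37, 65, 102, 167, 269]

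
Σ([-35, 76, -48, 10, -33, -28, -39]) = -97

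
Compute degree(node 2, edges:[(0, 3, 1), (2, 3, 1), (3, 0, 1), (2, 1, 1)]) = 2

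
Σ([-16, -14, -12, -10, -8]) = -60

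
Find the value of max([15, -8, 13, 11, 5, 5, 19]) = 19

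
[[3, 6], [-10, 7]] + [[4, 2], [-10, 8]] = [[7, 8], [-20, 15]]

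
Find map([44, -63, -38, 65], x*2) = [88, -126, -76, 130]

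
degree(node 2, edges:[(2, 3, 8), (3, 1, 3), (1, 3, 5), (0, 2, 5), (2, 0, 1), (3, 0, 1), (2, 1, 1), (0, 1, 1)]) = 4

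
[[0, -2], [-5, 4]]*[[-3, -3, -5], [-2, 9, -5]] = C[0][0] = (0)*(-3) + (-2)*(-2) = 4
C[0][1] = (0)*(-3) + (-2)*(9) = -18
C[0][2] = (0)*(-5) + (-2)*(-5) = 10
C[1][0] = (-5)*(-3) + (4)*(-2) = 7
C[1][1] = (-5)*(-3) + (4)*(9) = 51
C[1][2] = (-5)*(-5) + (4)*(-5) = 5
= [[4, -18, 10], [7, 51, 5]]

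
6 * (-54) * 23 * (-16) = 119232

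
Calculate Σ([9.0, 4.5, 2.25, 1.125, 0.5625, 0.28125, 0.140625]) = 17.859375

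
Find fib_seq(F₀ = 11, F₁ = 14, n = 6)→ F_2 = F_1 + F_0 = 25
F_3 = F_2 + F_1 = 39
F_4 = F_3 + F_2 = 64
...
= [11, 14, 25, 39, 64, 103]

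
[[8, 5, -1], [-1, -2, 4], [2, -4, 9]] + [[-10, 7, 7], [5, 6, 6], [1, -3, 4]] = [[-2, 12, 6], [4, 4, 10], [3, -7, 13]]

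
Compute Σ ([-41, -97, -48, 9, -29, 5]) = -201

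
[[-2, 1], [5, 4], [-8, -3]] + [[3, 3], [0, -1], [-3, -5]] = [[1, 4], [5, 3], [-11, -8]]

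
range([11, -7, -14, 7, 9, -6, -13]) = 25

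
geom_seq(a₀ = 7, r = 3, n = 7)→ a_0 = 7*3^0 = 7
a_1 = 7*3^1 = 21
a_2 = 7*3^2 = 63
...
= [7, 21, 63, 189, 567, 1701, 5103]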